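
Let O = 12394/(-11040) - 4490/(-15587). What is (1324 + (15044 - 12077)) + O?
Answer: 369126862001/86040240 ≈ 4290.2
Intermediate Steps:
O = -71807839/86040240 (O = 12394*(-1/11040) - 4490*(-1/15587) = -6197/5520 + 4490/15587 = -71807839/86040240 ≈ -0.83458)
(1324 + (15044 - 12077)) + O = (1324 + (15044 - 12077)) - 71807839/86040240 = (1324 + 2967) - 71807839/86040240 = 4291 - 71807839/86040240 = 369126862001/86040240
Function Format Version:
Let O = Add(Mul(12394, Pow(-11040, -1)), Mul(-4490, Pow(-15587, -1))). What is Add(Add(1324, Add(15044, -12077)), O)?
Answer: Rational(369126862001, 86040240) ≈ 4290.2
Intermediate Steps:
O = Rational(-71807839, 86040240) (O = Add(Mul(12394, Rational(-1, 11040)), Mul(-4490, Rational(-1, 15587))) = Add(Rational(-6197, 5520), Rational(4490, 15587)) = Rational(-71807839, 86040240) ≈ -0.83458)
Add(Add(1324, Add(15044, -12077)), O) = Add(Add(1324, Add(15044, -12077)), Rational(-71807839, 86040240)) = Add(Add(1324, 2967), Rational(-71807839, 86040240)) = Add(4291, Rational(-71807839, 86040240)) = Rational(369126862001, 86040240)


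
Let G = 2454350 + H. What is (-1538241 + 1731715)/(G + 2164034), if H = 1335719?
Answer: 193474/5954103 ≈ 0.032494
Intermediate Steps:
G = 3790069 (G = 2454350 + 1335719 = 3790069)
(-1538241 + 1731715)/(G + 2164034) = (-1538241 + 1731715)/(3790069 + 2164034) = 193474/5954103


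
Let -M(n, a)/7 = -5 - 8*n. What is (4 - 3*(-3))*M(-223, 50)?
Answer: -161889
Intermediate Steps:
M(n, a) = 35 + 56*n (M(n, a) = -7*(-5 - 8*n) = 35 + 56*n)
(4 - 3*(-3))*M(-223, 50) = (4 - 3*(-3))*(35 + 56*(-223)) = (4 + 9)*(35 - 12488) = 13*(-12453) = -161889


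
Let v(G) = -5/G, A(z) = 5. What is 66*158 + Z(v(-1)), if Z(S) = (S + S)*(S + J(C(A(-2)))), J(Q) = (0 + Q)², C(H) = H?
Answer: 10728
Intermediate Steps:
J(Q) = Q²
Z(S) = 2*S*(25 + S) (Z(S) = (S + S)*(S + 5²) = (2*S)*(S + 25) = (2*S)*(25 + S) = 2*S*(25 + S))
66*158 + Z(v(-1)) = 66*158 + 2*(-5/(-1))*(25 - 5/(-1)) = 10428 + 2*(-5*(-1))*(25 - 5*(-1)) = 10428 + 2*5*(25 + 5) = 10428 + 2*5*30 = 10428 + 300 = 10728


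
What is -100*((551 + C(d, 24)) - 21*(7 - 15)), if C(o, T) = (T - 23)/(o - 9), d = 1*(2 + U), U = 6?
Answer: -71800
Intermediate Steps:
d = 8 (d = 1*(2 + 6) = 1*8 = 8)
C(o, T) = (-23 + T)/(-9 + o)
-100*((551 + C(d, 24)) - 21*(7 - 15)) = -100*((551 + (-23 + 24)/(-9 + 8)) - 21*(7 - 15)) = -100*((551 + 1/(-1)) - 21*(-8)) = -100*((551 - 1*1) + 168) = -100*((551 - 1) + 168) = -100*(550 + 168) = -100*718 = -71800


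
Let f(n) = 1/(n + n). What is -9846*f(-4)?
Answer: 4923/4 ≈ 1230.8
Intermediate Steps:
f(n) = 1/(2*n)
-9846*f(-4) = -4923/(-4) = -4923*(-1)/4 = -9846*(-⅛) = 4923/4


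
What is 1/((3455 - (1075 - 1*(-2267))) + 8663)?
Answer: 1/8776 ≈ 0.00011395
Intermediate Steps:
1/((3455 - (1075 - 1*(-2267))) + 8663) = 1/((3455 - (1075 + 2267)) + 8663) = 1/((3455 - 1*3342) + 8663) = 1/((3455 - 3342) + 8663) = 1/(113 + 8663) = 1/8776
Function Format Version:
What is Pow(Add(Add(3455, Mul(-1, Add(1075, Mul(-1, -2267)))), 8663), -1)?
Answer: Rational(1, 8776) ≈ 0.00011395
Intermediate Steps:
Pow(Add(Add(3455, Mul(-1, Add(1075, Mul(-1, -2267)))), 8663), -1) = Pow(Add(Add(3455, Mul(-1, Add(1075, 2267))), 8663), -1) = Pow(Add(Add(3455, Mul(-1, 3342)), 8663), -1) = Pow(Add(Add(3455, -3342), 8663), -1) = Pow(Add(113, 8663), -1) = Pow(8776, -1) = Rational(1, 8776)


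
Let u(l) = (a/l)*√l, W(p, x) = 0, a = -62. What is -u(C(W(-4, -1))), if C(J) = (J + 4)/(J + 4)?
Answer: 62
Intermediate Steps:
C(J) = 1 (C(J) = (4 + J)/(4 + J) = 1)
u(l) = -62/√l (u(l) = (-62/l)*√l = -62/√l)
-u(C(W(-4, -1))) = -(-62)/√1 = -(-62) = -1*(-62) = 62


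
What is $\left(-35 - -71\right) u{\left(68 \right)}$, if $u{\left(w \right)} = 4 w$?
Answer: $9792$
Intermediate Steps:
$\left(-35 - -71\right) u{\left(68 \right)} = \left(-35 - -71\right) 4 \cdot 68 = \left(-35 + 71\right) 272 = 36 \cdot 272 = 9792$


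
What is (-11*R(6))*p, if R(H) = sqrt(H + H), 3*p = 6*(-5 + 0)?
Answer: 220*sqrt(3) ≈ 381.05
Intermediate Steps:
p = -10 (p = (6*(-5 + 0))/3 = (6*(-5))/3 = (1/3)*(-30) = -10)
R(H) = sqrt(2)*sqrt(H) (R(H) = sqrt(2*H) = sqrt(2)*sqrt(H))
(-11*R(6))*p = -11*sqrt(2)*sqrt(6)*(-10) = -22*sqrt(3)*(-10) = 220*sqrt(3)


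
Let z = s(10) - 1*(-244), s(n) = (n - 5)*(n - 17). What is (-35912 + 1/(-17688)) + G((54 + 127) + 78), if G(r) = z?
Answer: -631514665/17688 ≈ -35703.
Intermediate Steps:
s(n) = (-17 + n)*(-5 + n) (s(n) = (-5 + n)*(-17 + n) = (-17 + n)*(-5 + n))
z = 209 (z = (85 + 10**2 - 22*10) - 1*(-244) = (85 + 100 - 220) + 244 = -35 + 244 = 209)
G(r) = 209
(-35912 + 1/(-17688)) + G((54 + 127) + 78) = (-35912 + 1/(-17688)) + 209 = (-35912 - 1/17688) + 209 = -635211457/17688 + 209 = -631514665/17688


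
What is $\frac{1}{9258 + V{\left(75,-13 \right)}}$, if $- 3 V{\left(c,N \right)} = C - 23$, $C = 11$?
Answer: $\frac{1}{9262} \approx 0.00010797$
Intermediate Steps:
$V{\left(c,N \right)} = 4$ ($V{\left(c,N \right)} = - \frac{11 - 23}{3} = \left(- \frac{1}{3}\right) \left(-12\right) = 4$)
$\frac{1}{9258 + V{\left(75,-13 \right)}} = \frac{1}{9258 + 4} = \frac{1}{9262}$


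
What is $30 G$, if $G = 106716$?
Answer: $3201480$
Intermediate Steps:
$30 G = 30 \cdot 106716 = 3201480$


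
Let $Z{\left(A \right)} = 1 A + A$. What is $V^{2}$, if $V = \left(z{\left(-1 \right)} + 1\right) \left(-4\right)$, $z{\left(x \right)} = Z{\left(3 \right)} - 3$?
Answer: $256$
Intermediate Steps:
$Z{\left(A \right)} = 2 A$ ($Z{\left(A \right)} = A + A = 2 A$)
$z{\left(x \right)} = 3$ ($z{\left(x \right)} = 2 \cdot 3 - 3 = 6 - 3 = 3$)
$V = -16$ ($V = \left(3 + 1\right) \left(-4\right) = 4 \left(-4\right) = -16$)
$V^{2} = \left(-16\right)^{2} = 256$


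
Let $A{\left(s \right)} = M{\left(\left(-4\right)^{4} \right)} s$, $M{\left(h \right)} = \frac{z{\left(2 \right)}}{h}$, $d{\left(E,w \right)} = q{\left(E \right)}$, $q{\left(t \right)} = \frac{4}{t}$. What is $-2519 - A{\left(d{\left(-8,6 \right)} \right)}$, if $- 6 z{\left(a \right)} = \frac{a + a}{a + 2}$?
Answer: $- \frac{7738369}{3072} \approx -2519.0$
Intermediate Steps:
$d{\left(E,w \right)} = \frac{4}{E}$
$z{\left(a \right)} = - \frac{a}{3 \left(2 + a\right)}$ ($z{\left(a \right)} = - \frac{\left(a + a\right) \frac{1}{a + 2}}{6} = - \frac{2 a \frac{1}{2 + a}}{6} = - \frac{a}{3 \left(2 + a\right)}$)
$M{\left(h \right)} = - \frac{1}{6 h}$ ($M{\left(h \right)} = \frac{\left(-1\right) 2 \frac{1}{6 + 3 \cdot 2}}{h} = \frac{\left(-1\right) 2 \frac{1}{6 + 6}}{h} = \frac{\left(-1\right) 2 \cdot \frac{1}{12}}{h} = - \frac{1}{6 h}$)
$A{\left(s \right)} = - \frac{s}{1536}$ ($A{\left(s \right)} = - \frac{1}{6 \left(-4\right)^{4}} s = - \frac{1}{6 \cdot 256} s = \left(- \frac{1}{6}\right) \frac{1}{256} s = - \frac{s}{1536}$)
$-2519 - A{\left(d{\left(-8,6 \right)} \right)} = -2519 - - \frac{4 \frac{1}{-8}}{1536} = -2519 - - \frac{4 \left(- \frac{1}{8}\right)}{1536} = -2519 - \left(- \frac{1}{1536}\right) \left(- \frac{1}{2}\right) = -2519 - \frac{1}{3072} = - \frac{7738369}{3072}$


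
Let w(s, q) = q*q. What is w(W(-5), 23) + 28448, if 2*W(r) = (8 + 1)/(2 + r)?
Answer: 28977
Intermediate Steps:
W(r) = 9/(2*(2 + r)) (W(r) = ((8 + 1)/(2 + r))/2 = (9/(2 + r))/2 = 9/(2*(2 + r)))
w(s, q) = q**2
w(W(-5), 23) + 28448 = 23**2 + 28448 = 529 + 28448 = 28977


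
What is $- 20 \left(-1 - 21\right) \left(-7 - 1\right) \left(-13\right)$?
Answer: $45760$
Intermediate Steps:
$- 20 \left(-1 - 21\right) \left(-7 - 1\right) \left(-13\right) = - 20 \left(\left(-22\right) \left(-8\right)\right) \left(-13\right) = \left(-20\right) 176 \left(-13\right) = \left(-3520\right) \left(-13\right) = 45760$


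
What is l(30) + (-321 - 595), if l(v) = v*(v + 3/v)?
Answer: -13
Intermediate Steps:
l(30) + (-321 - 595) = (3 + 30²) + (-321 - 595) = (3 + 900) - 916 = 903 - 916 = -13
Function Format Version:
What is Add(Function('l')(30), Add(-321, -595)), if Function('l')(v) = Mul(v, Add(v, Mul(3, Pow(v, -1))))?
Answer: -13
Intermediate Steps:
Add(Function('l')(30), Add(-321, -595)) = Add(Add(3, Pow(30, 2)), Add(-321, -595)) = Add(Add(3, 900), -916) = Add(903, -916) = -13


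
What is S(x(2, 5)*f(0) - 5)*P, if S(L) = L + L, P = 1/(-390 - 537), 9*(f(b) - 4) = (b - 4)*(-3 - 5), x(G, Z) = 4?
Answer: -454/8343 ≈ -0.054417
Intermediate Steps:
f(b) = 68/9 - 8*b/9 (f(b) = 4 + ((b - 4)*(-3 - 5))/9 = 4 + ((-4 + b)*(-8))/9 = 4 + (32 - 8*b)/9 = 4 + (32/9 - 8*b/9) = 68/9 - 8*b/9)
P = -1/927 (P = 1/(-927) = -1/927 ≈ -0.0010787)
S(L) = 2*L
S(x(2, 5)*f(0) - 5)*P = (2*(4*(68/9 - 8/9*0) - 5))*(-1/927) = (2*(4*(68/9 + 0) - 5))*(-1/927) = (2*(4*(68/9) - 5))*(-1/927) = (2*(272/9 - 5))*(-1/927) = (2*(227/9))*(-1/927) = (454/9)*(-1/927) = -454/8343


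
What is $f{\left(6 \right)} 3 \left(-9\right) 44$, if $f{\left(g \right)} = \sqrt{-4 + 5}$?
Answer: $-1188$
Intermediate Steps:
$f{\left(g \right)} = 1$ ($f{\left(g \right)} = \sqrt{1} = 1$)
$f{\left(6 \right)} 3 \left(-9\right) 44 = 1 \cdot 3 \left(-9\right) 44 = 1 \left(-27\right) 44 = \left(-27\right) 44 = -1188$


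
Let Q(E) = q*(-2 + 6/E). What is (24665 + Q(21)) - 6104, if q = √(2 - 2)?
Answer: 18561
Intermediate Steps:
q = 0 (q = √0 = 0)
Q(E) = 0 (Q(E) = 0*(-2 + 6/E) = 0)
(24665 + Q(21)) - 6104 = (24665 + 0) - 6104 = 24665 - 6104 = 18561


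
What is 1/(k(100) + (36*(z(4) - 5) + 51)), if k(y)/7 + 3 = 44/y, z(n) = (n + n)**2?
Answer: 25/53927 ≈ 0.00046359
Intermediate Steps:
z(n) = 4*n**2 (z(n) = (2*n)**2 = 4*n**2)
k(y) = -21 + 308/y (k(y) = -21 + 7*(44/y) = -21 + 308/y)
1/(k(100) + (36*(z(4) - 5) + 51)) = 1/((-21 + 308/100) + (36*(4*4**2 - 5) + 51)) = 1/((-21 + 308*(1/100)) + (36*(4*16 - 5) + 51)) = 1/((-21 + 77/25) + (36*(64 - 5) + 51)) = 1/(-448/25 + (36*59 + 51)) = 1/(-448/25 + (2124 + 51)) = 1/(-448/25 + 2175) = 1/(53927/25) = 25/53927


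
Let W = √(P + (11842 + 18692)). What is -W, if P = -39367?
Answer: -11*I*√73 ≈ -93.984*I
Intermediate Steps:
W = 11*I*√73 (W = √(-39367 + (11842 + 18692)) = √(-39367 + 30534) = √(-8833) = 11*I*√73 ≈ 93.984*I)
-W = -11*I*√73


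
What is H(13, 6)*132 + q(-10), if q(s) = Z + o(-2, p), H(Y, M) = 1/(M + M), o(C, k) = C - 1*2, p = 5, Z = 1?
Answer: 8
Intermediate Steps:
o(C, k) = -2 + C (o(C, k) = C - 2 = -2 + C)
H(Y, M) = 1/(2*M)
q(s) = -3 (q(s) = 1 + (-2 - 2) = 1 - 4 = -3)
H(13, 6)*132 + q(-10) = ((1/2)/6)*132 - 3 = ((1/2)*(1/6))*132 - 3 = (1/12)*132 - 3 = 11 - 3 = 8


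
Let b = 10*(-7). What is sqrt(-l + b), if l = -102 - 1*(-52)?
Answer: 2*I*sqrt(5) ≈ 4.4721*I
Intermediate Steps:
l = -50 (l = -102 + 52 = -50)
b = -70
sqrt(-l + b) = sqrt(-1*(-50) - 70) = sqrt(50 - 70) = sqrt(-20) = 2*I*sqrt(5)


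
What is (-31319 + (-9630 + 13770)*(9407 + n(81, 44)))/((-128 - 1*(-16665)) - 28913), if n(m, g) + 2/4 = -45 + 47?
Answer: -38919871/12376 ≈ -3144.8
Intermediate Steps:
n(m, g) = 3/2 (n(m, g) = -1/2 + (-45 + 47) = -1/2 + 2 = 3/2)
(-31319 + (-9630 + 13770)*(9407 + n(81, 44)))/((-128 - 1*(-16665)) - 28913) = (-31319 + (-9630 + 13770)*(9407 + 3/2))/((-128 - 1*(-16665)) - 28913) = (-31319 + 4140*(18817/2))/((-128 + 16665) - 28913) = (-31319 + 38951190)/(16537 - 28913) = 38919871/(-12376) = 38919871*(-1/12376) = -38919871/12376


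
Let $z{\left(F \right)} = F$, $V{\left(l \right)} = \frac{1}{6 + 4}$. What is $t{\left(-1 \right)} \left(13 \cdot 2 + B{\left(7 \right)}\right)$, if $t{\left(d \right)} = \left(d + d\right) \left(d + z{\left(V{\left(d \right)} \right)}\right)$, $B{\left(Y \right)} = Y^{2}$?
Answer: $135$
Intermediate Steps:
$V{\left(l \right)} = \frac{1}{10}$
$t{\left(d \right)} = 2 d \left(\frac{1}{10} + d\right)$ ($t{\left(d \right)} = \left(d + d\right) \left(d + \frac{1}{10}\right) = 2 d \left(\frac{1}{10} + d\right)$)
$t{\left(-1 \right)} \left(13 \cdot 2 + B{\left(7 \right)}\right) = \frac{1}{5} \left(-1\right) \left(1 + 10 \left(-1\right)\right) \left(13 \cdot 2 + 7^{2}\right) = \frac{1}{5} \left(-1\right) \left(1 - 10\right) \left(26 + 49\right) = \frac{1}{5} \left(-1\right) \left(-9\right) 75 = \frac{9}{5} \cdot 75 = 135$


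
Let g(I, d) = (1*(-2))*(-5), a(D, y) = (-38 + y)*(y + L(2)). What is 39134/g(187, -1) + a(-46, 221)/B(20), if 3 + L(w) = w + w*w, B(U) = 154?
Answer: 229877/55 ≈ 4179.6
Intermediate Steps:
L(w) = -3 + w + w² (L(w) = -3 + (w + w*w) = -3 + (w + w²) = -3 + w + w²)
a(D, y) = (-38 + y)*(3 + y) (a(D, y) = (-38 + y)*(y + (-3 + 2 + 2²)) = (-38 + y)*(y + (-3 + 2 + 4)) = (-38 + y)*(y + 3) = (-38 + y)*(3 + y))
g(I, d) = 10 (g(I, d) = -2*(-5) = 10)
39134/g(187, -1) + a(-46, 221)/B(20) = 39134/10 + (-114 + 221² - 35*221)/154 = 39134*(⅒) + (-114 + 48841 - 7735)*(1/154) = 19567/5 + 40992*(1/154) = 19567/5 + 2928/11 = 229877/55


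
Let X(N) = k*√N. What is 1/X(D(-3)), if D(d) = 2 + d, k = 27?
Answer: -I/27 ≈ -0.037037*I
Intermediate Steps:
X(N) = 27*√N
1/X(D(-3)) = 1/(27*√(2 - 3)) = 1/(27*√(-1)) = 1/(27*I) = -I/27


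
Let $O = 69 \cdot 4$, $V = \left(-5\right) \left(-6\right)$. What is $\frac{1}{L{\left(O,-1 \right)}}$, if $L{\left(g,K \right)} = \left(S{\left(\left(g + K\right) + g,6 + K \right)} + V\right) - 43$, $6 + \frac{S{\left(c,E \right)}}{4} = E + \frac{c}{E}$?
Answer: $\frac{5}{2119} \approx 0.0023596$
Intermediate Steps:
$V = 30$
$S{\left(c,E \right)} = -24 + 4 E + \frac{4 c}{E}$ ($S{\left(c,E \right)} = -24 + 4 \left(E + \frac{c}{E}\right) = -24 + \left(4 E + \frac{4 c}{E}\right) = -24 + 4 E + \frac{4 c}{E}$)
$O = 276$
$L{\left(g,K \right)} = -13 + 4 K + \frac{4 \left(K + 2 g\right)}{6 + K}$ ($L{\left(g,K \right)} = \left(\left(-24 + 4 \left(6 + K\right) + \frac{4 \left(\left(g + K\right) + g\right)}{6 + K}\right) + 30\right) - 43 = \left(\left(-24 + \left(24 + 4 K\right) + \frac{4 \left(\left(K + g\right) + g\right)}{6 + K}\right) + 30\right) - 43 = \left(\left(-24 + \left(24 + 4 K\right) + \frac{4 \left(K + 2 g\right)}{6 + K}\right) + 30\right) - 43 = \left(\left(4 K + \frac{4 \left(K + 2 g\right)}{6 + K}\right) + 30\right) - 43 = \left(30 + 4 K + \frac{4 \left(K + 2 g\right)}{6 + K}\right) - 43 = -13 + 4 K + \frac{4 \left(K + 2 g\right)}{6 + K}$)
$\frac{1}{L{\left(O,-1 \right)}} = \frac{1}{\frac{1}{6 - 1} \left(-78 + 4 \left(-1\right)^{2} + 8 \cdot 276 + 15 \left(-1\right)\right)} = \frac{1}{\frac{1}{5} \left(-78 + 4 \cdot 1 + 2208 - 15\right)} = \frac{1}{\frac{1}{5} \left(-78 + 4 + 2208 - 15\right)} = \frac{1}{\frac{1}{5} \cdot 2119} = \frac{1}{\frac{2119}{5}} = \frac{5}{2119}$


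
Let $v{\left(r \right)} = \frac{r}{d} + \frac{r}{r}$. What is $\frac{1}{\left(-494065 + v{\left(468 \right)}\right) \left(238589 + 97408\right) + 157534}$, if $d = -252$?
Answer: $- \frac{7}{1162031417879} \approx -6.0239 \cdot 10^{-12}$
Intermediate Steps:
$v{\left(r \right)} = 1 - \frac{r}{252}$ ($v{\left(r \right)} = \frac{r}{-252} + \frac{r}{r} = r \left(- \frac{1}{252}\right) + 1 = - \frac{r}{252} + 1 = 1 - \frac{r}{252}$)
$\frac{1}{\left(-494065 + v{\left(468 \right)}\right) \left(238589 + 97408\right) + 157534} = \frac{1}{\left(-494065 + \left(1 - \frac{13}{7}\right)\right) \left(238589 + 97408\right) + 157534} = \frac{1}{\left(-494065 + \left(1 - \frac{13}{7}\right)\right) 335997 + 157534} = \frac{1}{\left(-494065 - \frac{6}{7}\right) 335997 + 157534} = \frac{1}{\left(- \frac{3458461}{7}\right) 335997 + 157534} = \frac{1}{- \frac{1162032520617}{7} + 157534} = \frac{1}{- \frac{1162031417879}{7}} = - \frac{7}{1162031417879}$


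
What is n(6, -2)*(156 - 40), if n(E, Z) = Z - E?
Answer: -928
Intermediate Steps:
n(6, -2)*(156 - 40) = (-2 - 1*6)*(156 - 40) = (-2 - 6)*116 = -8*116 = -928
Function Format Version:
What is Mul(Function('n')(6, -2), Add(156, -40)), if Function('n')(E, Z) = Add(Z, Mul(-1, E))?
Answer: -928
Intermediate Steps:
Mul(Function('n')(6, -2), Add(156, -40)) = Mul(Add(-2, Mul(-1, 6)), Add(156, -40)) = Mul(Add(-2, -6), 116) = Mul(-8, 116) = -928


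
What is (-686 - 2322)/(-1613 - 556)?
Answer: 3008/2169 ≈ 1.3868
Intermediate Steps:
(-686 - 2322)/(-1613 - 556) = -3008/(-2169) = -3008*(-1/2169) = 3008/2169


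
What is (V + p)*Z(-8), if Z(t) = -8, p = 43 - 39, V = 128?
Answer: -1056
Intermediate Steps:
p = 4
(V + p)*Z(-8) = (128 + 4)*(-8) = 132*(-8) = -1056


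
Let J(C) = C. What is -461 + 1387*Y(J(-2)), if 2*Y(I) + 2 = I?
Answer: -3235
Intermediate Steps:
Y(I) = -1 + I/2
-461 + 1387*Y(J(-2)) = -461 + 1387*(-1 + (½)*(-2)) = -461 + 1387*(-1 - 1) = -461 + 1387*(-2) = -461 - 2774 = -3235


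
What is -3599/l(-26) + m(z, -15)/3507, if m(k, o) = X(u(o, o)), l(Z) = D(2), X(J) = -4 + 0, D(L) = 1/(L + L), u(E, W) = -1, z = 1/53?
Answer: -50486776/3507 ≈ -14396.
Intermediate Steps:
z = 1/53 ≈ 0.018868
D(L) = 1/(2*L)
X(J) = -4
l(Z) = ¼ (l(Z) = (½)/2 = (½)*(½) = ¼)
m(k, o) = -4
-3599/l(-26) + m(z, -15)/3507 = -3599/¼ - 4/3507 = -3599*4 - 4*1/3507 = -14396 - 4/3507 = -50486776/3507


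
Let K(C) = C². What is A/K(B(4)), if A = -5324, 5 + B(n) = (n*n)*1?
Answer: -44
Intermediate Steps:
B(n) = -5 + n² (B(n) = -5 + (n*n)*1 = -5 + n²*1 = -5 + n²)
A/K(B(4)) = -5324/(-5 + 4²)² = -5324/(-5 + 16)² = -5324/(11²) = -5324/121 = -5324*1/121 = -44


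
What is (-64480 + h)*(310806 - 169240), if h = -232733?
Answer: -42075255558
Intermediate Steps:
(-64480 + h)*(310806 - 169240) = (-64480 - 232733)*(310806 - 169240) = -297213*141566 = -42075255558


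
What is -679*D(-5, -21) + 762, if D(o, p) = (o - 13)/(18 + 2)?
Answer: 13731/10 ≈ 1373.1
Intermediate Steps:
D(o, p) = -13/20 + o/20 (D(o, p) = (-13 + o)/20 = (-13 + o)*(1/20) = -13/20 + o/20)
-679*D(-5, -21) + 762 = -679*(-13/20 + (1/20)*(-5)) + 762 = -679*(-13/20 - ¼) + 762 = -679*(-9/10) + 762 = 6111/10 + 762 = 13731/10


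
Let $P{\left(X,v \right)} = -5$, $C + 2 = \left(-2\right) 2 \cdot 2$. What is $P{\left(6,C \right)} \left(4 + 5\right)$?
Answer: $-45$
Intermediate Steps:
$C = -10$ ($C = -2 + \left(-2\right) 2 \cdot 2 = -2 - 8 = -10$)
$P{\left(6,C \right)} \left(4 + 5\right) = - 5 \left(4 + 5\right) = \left(-5\right) 9 = -45$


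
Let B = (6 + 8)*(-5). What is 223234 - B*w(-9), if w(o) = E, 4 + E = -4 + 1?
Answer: 222744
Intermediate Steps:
E = -7 (E = -4 + (-4 + 1) = -4 - 3 = -7)
w(o) = -7
B = -70 (B = 14*(-5) = -70)
223234 - B*w(-9) = 223234 - (-70)*(-7) = 223234 - 1*490 = 223234 - 490 = 222744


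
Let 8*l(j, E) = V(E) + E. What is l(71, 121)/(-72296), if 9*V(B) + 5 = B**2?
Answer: -15725/5205312 ≈ -0.0030210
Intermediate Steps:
V(B) = -5/9 + B**2/9
l(j, E) = -5/72 + E/8 + E**2/72 (l(j, E) = ((-5/9 + E**2/9) + E)/8 = (-5/9 + E + E**2/9)/8 = -5/72 + E/8 + E**2/72)
l(71, 121)/(-72296) = (-5/72 + (1/8)*121 + (1/72)*121**2)/(-72296) = (-5/72 + 121/8 + (1/72)*14641)*(-1/72296) = (-5/72 + 121/8 + 14641/72)*(-1/72296) = (15725/72)*(-1/72296) = -15725/5205312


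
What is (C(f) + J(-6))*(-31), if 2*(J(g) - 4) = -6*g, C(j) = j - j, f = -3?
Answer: -682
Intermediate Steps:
C(j) = 0
J(g) = 4 - 3*g (J(g) = 4 + (-6*g)/2 = 4 - 3*g)
(C(f) + J(-6))*(-31) = (0 + (4 - 3*(-6)))*(-31) = (0 + (4 + 18))*(-31) = (0 + 22)*(-31) = 22*(-31) = -682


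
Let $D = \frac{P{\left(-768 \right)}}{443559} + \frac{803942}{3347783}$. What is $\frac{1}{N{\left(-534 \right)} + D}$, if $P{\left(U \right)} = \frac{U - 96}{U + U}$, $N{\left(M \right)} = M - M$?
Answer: $\frac{7919676158384}{1901853827765} \approx 4.1642$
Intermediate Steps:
$N{\left(M \right)} = 0$
$P{\left(U \right)} = \frac{-96 + U}{2 U}$
$D = \frac{1901853827765}{7919676158384}$ ($D = \frac{\frac{1}{2} \frac{1}{-768} \left(-96 - 768\right)}{443559} + \frac{803942}{3347783} = \frac{1}{2} \left(- \frac{1}{768}\right) \left(-864\right) \frac{1}{443559} + 803942 \cdot \frac{1}{3347783} = \frac{9}{16} \cdot \frac{1}{443559} + \frac{803942}{3347783} = \frac{3}{2365648} + \frac{803942}{3347783} = \frac{1901853827765}{7919676158384} \approx 0.24014$)
$\frac{1}{N{\left(-534 \right)} + D} = \frac{1}{0 + \frac{1901853827765}{7919676158384}} = \frac{1}{\frac{1901853827765}{7919676158384}} = \frac{7919676158384}{1901853827765}$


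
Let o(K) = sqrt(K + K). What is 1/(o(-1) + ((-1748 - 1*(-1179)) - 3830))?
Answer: -4399/19351203 - I*sqrt(2)/19351203 ≈ -0.00022732 - 7.3081e-8*I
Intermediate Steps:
o(K) = sqrt(2)*sqrt(K) (o(K) = sqrt(2*K) = sqrt(2)*sqrt(K))
1/(o(-1) + ((-1748 - 1*(-1179)) - 3830)) = 1/(sqrt(2)*sqrt(-1) + ((-1748 - 1*(-1179)) - 3830)) = 1/(sqrt(2)*I + ((-1748 + 1179) - 3830)) = 1/(I*sqrt(2) + (-569 - 3830)) = 1/(I*sqrt(2) - 4399) = 1/(-4399 + I*sqrt(2))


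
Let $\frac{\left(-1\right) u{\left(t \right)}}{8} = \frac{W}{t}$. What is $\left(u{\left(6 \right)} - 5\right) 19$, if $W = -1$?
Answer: $- \frac{209}{3} \approx -69.667$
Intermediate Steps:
$u{\left(t \right)} = \frac{8}{t}$ ($u{\left(t \right)} = - 8 \left(- \frac{1}{t}\right) = \frac{8}{t}$)
$\left(u{\left(6 \right)} - 5\right) 19 = \left(\frac{8}{6} - 5\right) 19 = \left(8 \cdot \frac{1}{6} - 5\right) 19 = \left(\frac{4}{3} - 5\right) 19 = \left(- \frac{11}{3}\right) 19 = - \frac{209}{3}$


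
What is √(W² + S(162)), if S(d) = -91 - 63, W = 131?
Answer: √17007 ≈ 130.41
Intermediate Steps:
S(d) = -154
√(W² + S(162)) = √(131² - 154) = √(17161 - 154) = √17007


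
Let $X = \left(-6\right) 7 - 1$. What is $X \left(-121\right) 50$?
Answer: $260150$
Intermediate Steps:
$X = -43$ ($X = -42 - 1 = -43$)
$X \left(-121\right) 50 = \left(-43\right) \left(-121\right) 50 = 5203 \cdot 50 = 260150$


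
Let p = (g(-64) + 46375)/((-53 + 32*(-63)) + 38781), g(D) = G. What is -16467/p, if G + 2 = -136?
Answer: -604536504/46237 ≈ -13075.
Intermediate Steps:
G = -138 (G = -2 - 136 = -138)
g(D) = -138
p = 46237/36712 (p = (-138 + 46375)/((-53 + 32*(-63)) + 38781) = 46237/((-53 - 2016) + 38781) = 46237/(-2069 + 38781) = 46237/36712 ≈ 1.2595)
-16467/p = -16467/46237/36712 = -16467*36712/46237 = -604536504/46237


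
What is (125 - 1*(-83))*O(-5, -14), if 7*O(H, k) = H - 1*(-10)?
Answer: 1040/7 ≈ 148.57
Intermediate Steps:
O(H, k) = 10/7 + H/7 (O(H, k) = (H - 1*(-10))/7 = (H + 10)/7 = (10 + H)/7 = 10/7 + H/7)
(125 - 1*(-83))*O(-5, -14) = (125 - 1*(-83))*(10/7 + (⅐)*(-5)) = (125 + 83)*(10/7 - 5/7) = 208*(5/7) = 1040/7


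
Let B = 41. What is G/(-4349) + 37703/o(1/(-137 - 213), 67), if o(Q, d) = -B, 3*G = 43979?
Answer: -493714180/534927 ≈ -922.96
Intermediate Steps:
G = 43979/3 (G = (⅓)*43979 = 43979/3 ≈ 14660.)
o(Q, d) = -41 (o(Q, d) = -1*41 = -41)
G/(-4349) + 37703/o(1/(-137 - 213), 67) = (43979/3)/(-4349) + 37703/(-41) = (43979/3)*(-1/4349) + 37703*(-1/41) = -43979/13047 - 37703/41 = -493714180/534927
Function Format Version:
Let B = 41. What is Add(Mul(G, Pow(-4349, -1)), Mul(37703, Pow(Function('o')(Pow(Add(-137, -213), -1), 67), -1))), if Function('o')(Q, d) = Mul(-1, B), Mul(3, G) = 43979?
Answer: Rational(-493714180, 534927) ≈ -922.96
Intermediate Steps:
G = Rational(43979, 3) (G = Mul(Rational(1, 3), 43979) = Rational(43979, 3) ≈ 14660.)
Function('o')(Q, d) = -41 (Function('o')(Q, d) = Mul(-1, 41) = -41)
Add(Mul(G, Pow(-4349, -1)), Mul(37703, Pow(Function('o')(Pow(Add(-137, -213), -1), 67), -1))) = Add(Mul(Rational(43979, 3), Pow(-4349, -1)), Mul(37703, Pow(-41, -1))) = Add(Mul(Rational(43979, 3), Rational(-1, 4349)), Mul(37703, Rational(-1, 41))) = Add(Rational(-43979, 13047), Rational(-37703, 41)) = Rational(-493714180, 534927)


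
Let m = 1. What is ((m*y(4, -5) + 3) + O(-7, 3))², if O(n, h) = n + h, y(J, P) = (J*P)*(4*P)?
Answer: 159201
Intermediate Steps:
y(J, P) = 4*J*P²
O(n, h) = h + n
((m*y(4, -5) + 3) + O(-7, 3))² = ((1*(4*4*(-5)²) + 3) + (3 - 7))² = ((1*(4*4*25) + 3) - 4)² = ((1*400 + 3) - 4)² = ((400 + 3) - 4)² = (403 - 4)² = 399² = 159201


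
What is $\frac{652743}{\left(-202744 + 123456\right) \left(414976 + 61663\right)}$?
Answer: $- \frac{652743}{37791753032} \approx -1.7272 \cdot 10^{-5}$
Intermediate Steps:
$\frac{652743}{\left(-202744 + 123456\right) \left(414976 + 61663\right)} = \frac{652743}{\left(-79288\right) 476639} = \frac{652743}{-37791753032} = 652743 \left(- \frac{1}{37791753032}\right) = - \frac{652743}{37791753032}$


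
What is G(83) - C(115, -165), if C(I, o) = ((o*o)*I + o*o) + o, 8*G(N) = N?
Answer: -25263397/8 ≈ -3.1579e+6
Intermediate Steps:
G(N) = N/8
C(I, o) = o + o² + I*o² (C(I, o) = (o²*I + o²) + o = (I*o² + o²) + o = (o² + I*o²) + o = o + o² + I*o²)
G(83) - C(115, -165) = (⅛)*83 - (-165)*(1 - 165 + 115*(-165)) = 83/8 - (-165)*(1 - 165 - 18975) = 83/8 - (-165)*(-19139) = 83/8 - 1*3157935 = 83/8 - 3157935 = -25263397/8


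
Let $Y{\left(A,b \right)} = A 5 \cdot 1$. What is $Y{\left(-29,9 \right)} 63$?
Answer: $-9135$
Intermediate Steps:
$Y{\left(A,b \right)} = 5 A$ ($Y{\left(A,b \right)} = 5 A 1 = 5 A$)
$Y{\left(-29,9 \right)} 63 = 5 \left(-29\right) 63 = \left(-145\right) 63 = -9135$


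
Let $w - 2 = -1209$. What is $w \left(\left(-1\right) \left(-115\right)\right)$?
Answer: $-138805$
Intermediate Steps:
$w = -1207$ ($w = 2 - 1209 = -1207$)
$w \left(\left(-1\right) \left(-115\right)\right) = - 1207 \left(\left(-1\right) \left(-115\right)\right) = \left(-1207\right) 115 = -138805$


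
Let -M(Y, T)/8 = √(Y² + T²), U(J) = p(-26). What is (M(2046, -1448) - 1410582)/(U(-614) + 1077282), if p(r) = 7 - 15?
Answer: -705291/538637 - 8*√1570705/538637 ≈ -1.3280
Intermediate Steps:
p(r) = -8
U(J) = -8
M(Y, T) = -8*√(T² + Y²) (M(Y, T) = -8*√(Y² + T²) = -8*√(T² + Y²))
(M(2046, -1448) - 1410582)/(U(-614) + 1077282) = (-8*√((-1448)² + 2046²) - 1410582)/(-8 + 1077282) = (-8*√(2096704 + 4186116) - 1410582)/1077274 = (-16*√1570705 - 1410582)*(1/1077274) = (-1410582 - 16*√1570705)*(1/1077274) = -705291/538637 - 8*√1570705/538637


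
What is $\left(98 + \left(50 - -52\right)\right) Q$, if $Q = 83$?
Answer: $16600$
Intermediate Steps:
$\left(98 + \left(50 - -52\right)\right) Q = \left(98 + \left(50 - -52\right)\right) 83 = \left(98 + \left(50 + 52\right)\right) 83 = \left(98 + 102\right) 83 = 200 \cdot 83 = 16600$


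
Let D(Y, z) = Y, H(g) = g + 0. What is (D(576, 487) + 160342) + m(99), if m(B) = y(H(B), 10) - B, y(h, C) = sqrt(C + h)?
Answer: 160819 + sqrt(109) ≈ 1.6083e+5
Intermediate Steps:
H(g) = g
m(B) = sqrt(10 + B) - B
(D(576, 487) + 160342) + m(99) = (576 + 160342) + (sqrt(10 + 99) - 1*99) = 160918 + (sqrt(109) - 99) = 160918 + (-99 + sqrt(109)) = 160819 + sqrt(109)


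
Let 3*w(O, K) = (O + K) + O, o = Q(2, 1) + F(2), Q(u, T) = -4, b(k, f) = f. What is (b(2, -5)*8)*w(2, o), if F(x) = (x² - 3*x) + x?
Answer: 0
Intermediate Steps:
F(x) = x² - 2*x
o = -4 (o = -4 + 2*(-2 + 2) = -4 + 2*0 = -4 + 0 = -4)
w(O, K) = K/3 + 2*O/3 (w(O, K) = ((O + K) + O)/3 = ((K + O) + O)/3 = (K + 2*O)/3 = K/3 + 2*O/3)
(b(2, -5)*8)*w(2, o) = (-5*8)*((⅓)*(-4) + (⅔)*2) = -40*(-4/3 + 4/3) = -40*0 = 0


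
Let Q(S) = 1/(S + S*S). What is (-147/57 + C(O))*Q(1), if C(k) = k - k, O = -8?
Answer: -49/38 ≈ -1.2895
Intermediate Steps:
Q(S) = 1/(S + S²)
C(k) = 0
(-147/57 + C(O))*Q(1) = (-147/57 + 0)*(1/(1*(1 + 1))) = (-147*1/57 + 0)*(1/2) = (-49/19 + 0)*(1*(½)) = -49/19*½ = -49/38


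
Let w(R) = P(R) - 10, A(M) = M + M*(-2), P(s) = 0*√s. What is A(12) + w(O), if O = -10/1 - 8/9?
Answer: -22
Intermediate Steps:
P(s) = 0
O = -98/9 (O = -10*1 - 8*⅑ = -10 - 8/9 = -98/9 ≈ -10.889)
A(M) = -M (A(M) = M - 2*M = -M)
w(R) = -10 (w(R) = 0 - 10 = -10)
A(12) + w(O) = -1*12 - 10 = -12 - 10 = -22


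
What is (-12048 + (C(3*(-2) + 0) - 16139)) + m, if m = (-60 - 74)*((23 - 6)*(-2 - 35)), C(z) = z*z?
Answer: 56135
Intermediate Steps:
C(z) = z**2
m = 84286 (m = -2278*(-37) = -134*(-629) = 84286)
(-12048 + (C(3*(-2) + 0) - 16139)) + m = (-12048 + ((3*(-2) + 0)**2 - 16139)) + 84286 = (-12048 + ((-6 + 0)**2 - 16139)) + 84286 = (-12048 + ((-6)**2 - 16139)) + 84286 = (-12048 + (36 - 16139)) + 84286 = (-12048 - 16103) + 84286 = -28151 + 84286 = 56135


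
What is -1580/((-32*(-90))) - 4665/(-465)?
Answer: 42335/4464 ≈ 9.4836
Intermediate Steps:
-1580/((-32*(-90))) - 4665/(-465) = -1580/2880 - 4665*(-1/465) = -1580*1/2880 + 311/31 = -79/144 + 311/31 = 42335/4464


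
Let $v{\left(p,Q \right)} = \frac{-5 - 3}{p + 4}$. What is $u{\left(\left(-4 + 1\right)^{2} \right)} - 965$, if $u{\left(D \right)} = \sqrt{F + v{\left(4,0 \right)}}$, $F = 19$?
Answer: $-965 + 3 \sqrt{2} \approx -960.76$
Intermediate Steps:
$v{\left(p,Q \right)} = - \frac{8}{4 + p}$
$u{\left(D \right)} = 3 \sqrt{2}$ ($u{\left(D \right)} = \sqrt{19 - \frac{8}{4 + 4}} = \sqrt{19 - \frac{8}{8}} = \sqrt{19 - 1} = \sqrt{18} = 3 \sqrt{2}$)
$u{\left(\left(-4 + 1\right)^{2} \right)} - 965 = 3 \sqrt{2} - 965 = -965 + 3 \sqrt{2}$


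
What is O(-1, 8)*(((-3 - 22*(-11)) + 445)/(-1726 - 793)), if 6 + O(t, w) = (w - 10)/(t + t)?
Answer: 3420/2519 ≈ 1.3577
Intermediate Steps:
O(t, w) = -6 + (-10 + w)/(2*t) (O(t, w) = -6 + (w - 10)/(t + t) = -6 + (-10 + w)/((2*t)) = -6 + (-10 + w)*(1/(2*t)) = -6 + (-10 + w)/(2*t))
O(-1, 8)*(((-3 - 22*(-11)) + 445)/(-1726 - 793)) = ((½)*(-10 + 8 - 12*(-1))/(-1))*(((-3 - 22*(-11)) + 445)/(-1726 - 793)) = ((½)*(-1)*(-10 + 8 + 12))*(((-3 + 242) + 445)/(-2519)) = ((½)*(-1)*10)*((239 + 445)*(-1/2519)) = -3420*(-1)/2519 = -5*(-684/2519) = 3420/2519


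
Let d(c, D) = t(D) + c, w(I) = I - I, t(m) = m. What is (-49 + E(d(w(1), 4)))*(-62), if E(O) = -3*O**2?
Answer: 6014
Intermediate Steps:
w(I) = 0
d(c, D) = D + c
(-49 + E(d(w(1), 4)))*(-62) = (-49 - 3*(4 + 0)**2)*(-62) = (-49 - 3*4**2)*(-62) = (-49 - 3*16)*(-62) = (-49 - 48)*(-62) = -97*(-62) = 6014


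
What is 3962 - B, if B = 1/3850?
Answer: 15253699/3850 ≈ 3962.0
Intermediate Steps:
B = 1/3850 ≈ 0.00025974
3962 - B = 3962 - 1*1/3850 = 3962 - 1/3850 = 15253699/3850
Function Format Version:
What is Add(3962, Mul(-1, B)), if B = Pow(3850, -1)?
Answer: Rational(15253699, 3850) ≈ 3962.0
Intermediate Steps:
B = Rational(1, 3850) ≈ 0.00025974
Add(3962, Mul(-1, B)) = Add(3962, Mul(-1, Rational(1, 3850))) = Add(3962, Rational(-1, 3850)) = Rational(15253699, 3850)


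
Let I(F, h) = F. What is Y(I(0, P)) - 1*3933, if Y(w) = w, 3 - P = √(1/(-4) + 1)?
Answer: -3933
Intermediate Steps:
P = 3 - √3/2 (P = 3 - √(1/(-4) + 1) = 3 - √(-¼ + 1) = 3 - √(¾) = 3 - √3/2 ≈ 2.1340)
Y(I(0, P)) - 1*3933 = 0 - 1*3933 = 0 - 3933 = -3933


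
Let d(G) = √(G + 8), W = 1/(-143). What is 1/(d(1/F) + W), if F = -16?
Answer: 2288/2597007 + 81796*√127/2597007 ≈ 0.35583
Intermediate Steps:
W = -1/143 ≈ -0.0069930
d(G) = √(8 + G)
1/(d(1/F) + W) = 1/(√(8 + 1/(-16)) - 1/143) = 1/(√(8 - 1/16) - 1/143) = 1/(√(127/16) - 1/143) = 1/(√127/4 - 1/143) = 1/(-1/143 + √127/4)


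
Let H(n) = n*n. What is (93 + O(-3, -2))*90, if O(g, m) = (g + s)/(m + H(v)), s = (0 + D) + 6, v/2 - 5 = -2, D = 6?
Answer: 142695/17 ≈ 8393.8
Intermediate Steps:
v = 6 (v = 10 + 2*(-2) = 10 - 4 = 6)
H(n) = n²
s = 12 (s = (0 + 6) + 6 = 6 + 6 = 12)
O(g, m) = (12 + g)/(36 + m) (O(g, m) = (g + 12)/(m + 6²) = (12 + g)/(m + 36) = (12 + g)/(36 + m))
(93 + O(-3, -2))*90 = (93 + (12 - 3)/(36 - 2))*90 = (93 + 9/34)*90 = (3171/34)*90 = 142695/17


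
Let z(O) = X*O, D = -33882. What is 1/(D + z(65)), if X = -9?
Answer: -1/34467 ≈ -2.9013e-5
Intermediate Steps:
z(O) = -9*O
1/(D + z(65)) = 1/(-33882 - 9*65) = 1/(-33882 - 585) = 1/(-34467) = -1/34467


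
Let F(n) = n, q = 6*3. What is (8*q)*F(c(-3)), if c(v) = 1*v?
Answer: -432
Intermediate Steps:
q = 18
c(v) = v
(8*q)*F(c(-3)) = (8*18)*(-3) = 144*(-3) = -432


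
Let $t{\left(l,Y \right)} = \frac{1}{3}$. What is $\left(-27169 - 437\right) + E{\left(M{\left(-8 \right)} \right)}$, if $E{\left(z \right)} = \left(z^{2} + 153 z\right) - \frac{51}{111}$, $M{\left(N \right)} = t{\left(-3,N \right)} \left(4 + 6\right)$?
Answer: $- \frac{9019421}{333} \approx -27085.0$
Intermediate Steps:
$t{\left(l,Y \right)} = \frac{1}{3}$
$M{\left(N \right)} = \frac{10}{3}$ ($M{\left(N \right)} = \frac{4 + 6}{3} = \frac{1}{3} \cdot 10 = \frac{10}{3}$)
$E{\left(z \right)} = - \frac{17}{37} + z^{2} + 153 z$ ($E{\left(z \right)} = \left(z^{2} + 153 z\right) - \frac{17}{37} = - \frac{17}{37} + z^{2} + 153 z$)
$\left(-27169 - 437\right) + E{\left(M{\left(-8 \right)} \right)} = \left(-27169 - 437\right) + \left(- \frac{17}{37} + \left(\frac{10}{3}\right)^{2} + 153 \cdot \frac{10}{3}\right) = -27606 + \left(- \frac{17}{37} + \frac{100}{9} + 510\right) = -27606 + \frac{173377}{333} = - \frac{9019421}{333}$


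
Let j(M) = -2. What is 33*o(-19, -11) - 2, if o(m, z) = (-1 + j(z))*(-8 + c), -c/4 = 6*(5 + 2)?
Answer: 17422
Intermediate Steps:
c = -168 (c = -24*(5 + 2) = -24*7 = -4*42 = -168)
o(m, z) = 528 (o(m, z) = (-1 - 2)*(-8 - 168) = -3*(-176) = 528)
33*o(-19, -11) - 2 = 33*528 - 2 = 17424 - 2 = 17422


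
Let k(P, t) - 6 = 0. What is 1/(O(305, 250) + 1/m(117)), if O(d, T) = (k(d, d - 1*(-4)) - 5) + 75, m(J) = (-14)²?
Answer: 196/14897 ≈ 0.013157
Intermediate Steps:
k(P, t) = 6 (k(P, t) = 6 + 0 = 6)
m(J) = 196
O(d, T) = 76 (O(d, T) = (6 - 5) + 75 = 1 + 75 = 76)
1/(O(305, 250) + 1/m(117)) = 1/(76 + 1/196) = 1/(14897/196) = 196/14897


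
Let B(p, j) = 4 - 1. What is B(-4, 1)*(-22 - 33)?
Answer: -165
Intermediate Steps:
B(p, j) = 3
B(-4, 1)*(-22 - 33) = 3*(-22 - 33) = 3*(-55) = -165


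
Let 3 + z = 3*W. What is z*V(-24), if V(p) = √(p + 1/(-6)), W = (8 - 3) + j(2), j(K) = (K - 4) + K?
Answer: 2*I*√870 ≈ 58.992*I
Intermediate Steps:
j(K) = -4 + 2*K (j(K) = (-4 + K) + K = -4 + 2*K)
W = 5 (W = (8 - 3) + (-4 + 2*2) = 5 + (-4 + 4) = 5 + 0 = 5)
V(p) = √(-⅙ + p) (V(p) = √(p + 1*(-⅙)) = √(p - ⅙) = √(-⅙ + p))
z = 12 (z = -3 + 3*5 = -3 + 15 = 12)
z*V(-24) = 12*(√(-6 + 36*(-24))/6) = 12*(√(-6 - 864)/6) = 12*(√(-870)/6) = 12*((I*√870)/6) = 12*(I*√870/6) = 2*I*√870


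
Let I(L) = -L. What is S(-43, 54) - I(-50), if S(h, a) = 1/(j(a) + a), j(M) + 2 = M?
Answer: -5299/106 ≈ -49.991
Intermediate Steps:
j(M) = -2 + M
S(h, a) = 1/(-2 + 2*a) (S(h, a) = 1/((-2 + a) + a) = 1/(-2 + 2*a))
S(-43, 54) - I(-50) = 1/(2*(-1 + 54)) - (-1)*(-50) = (1/2)/53 - 1*50 = (1/2)*(1/53) - 50 = 1/106 - 50 = -5299/106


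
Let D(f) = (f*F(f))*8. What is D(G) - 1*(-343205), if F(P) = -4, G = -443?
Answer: 357381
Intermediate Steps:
D(f) = -32*f (D(f) = (f*(-4))*8 = -4*f*8 = -32*f)
D(G) - 1*(-343205) = -32*(-443) - 1*(-343205) = 14176 + 343205 = 357381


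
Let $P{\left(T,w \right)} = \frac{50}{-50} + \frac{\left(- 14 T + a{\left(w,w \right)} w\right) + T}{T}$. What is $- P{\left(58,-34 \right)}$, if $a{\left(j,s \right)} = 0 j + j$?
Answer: $- \frac{172}{29} \approx -5.931$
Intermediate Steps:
$a{\left(j,s \right)} = j$ ($a{\left(j,s \right)} = 0 + j = j$)
$P{\left(T,w \right)} = -1 + \frac{w^{2} - 13 T}{T}$ ($P{\left(T,w \right)} = \frac{50}{-50} + \frac{\left(- 14 T + w w\right) + T}{T} = 50 \left(- \frac{1}{50}\right) + \frac{\left(- 14 T + w^{2}\right) + T}{T} = -1 + \frac{\left(w^{2} - 14 T\right) + T}{T} = -1 + \frac{w^{2} - 13 T}{T}$)
$- P{\left(58,-34 \right)} = - (-14 + \frac{\left(-34\right)^{2}}{58}) = - (-14 + \frac{1}{58} \cdot 1156) = - (-14 + \frac{578}{29}) = \left(-1\right) \frac{172}{29} = - \frac{172}{29}$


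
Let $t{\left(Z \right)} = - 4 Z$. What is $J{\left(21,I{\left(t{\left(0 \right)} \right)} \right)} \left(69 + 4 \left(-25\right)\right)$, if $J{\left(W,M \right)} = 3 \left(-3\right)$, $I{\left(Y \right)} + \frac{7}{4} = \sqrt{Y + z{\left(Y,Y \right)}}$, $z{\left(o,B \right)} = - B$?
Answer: $279$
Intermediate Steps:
$I{\left(Y \right)} = - \frac{7}{4}$ ($I{\left(Y \right)} = - \frac{7}{4} + \sqrt{Y - Y} = - \frac{7}{4} + \sqrt{0} = - \frac{7}{4} + 0 = - \frac{7}{4}$)
$J{\left(W,M \right)} = -9$
$J{\left(21,I{\left(t{\left(0 \right)} \right)} \right)} \left(69 + 4 \left(-25\right)\right) = - 9 \left(69 + 4 \left(-25\right)\right) = - 9 \left(69 - 100\right) = \left(-9\right) \left(-31\right) = 279$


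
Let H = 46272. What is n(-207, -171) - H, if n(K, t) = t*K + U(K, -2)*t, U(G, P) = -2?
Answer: -10533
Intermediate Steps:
n(K, t) = -2*t + K*t (n(K, t) = t*K - 2*t = K*t - 2*t = -2*t + K*t)
n(-207, -171) - H = -171*(-2 - 207) - 1*46272 = -171*(-209) - 46272 = 35739 - 46272 = -10533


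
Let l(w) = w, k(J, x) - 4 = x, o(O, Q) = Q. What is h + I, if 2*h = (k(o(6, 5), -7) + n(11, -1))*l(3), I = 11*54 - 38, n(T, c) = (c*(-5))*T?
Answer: 634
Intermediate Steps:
n(T, c) = -5*T*c (n(T, c) = (-5*c)*T = -5*T*c)
k(J, x) = 4 + x
I = 556 (I = 594 - 38 = 556)
h = 78 (h = (((4 - 7) - 5*11*(-1))*3)/2 = ((-3 + 55)*3)/2 = (52*3)/2 = (½)*156 = 78)
h + I = 78 + 556 = 634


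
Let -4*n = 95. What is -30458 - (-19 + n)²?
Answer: -516569/16 ≈ -32286.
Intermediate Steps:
n = -95/4 (n = -¼*95 = -95/4 ≈ -23.750)
-30458 - (-19 + n)² = -30458 - (-19 - 95/4)² = -30458 - (-171/4)² = -30458 - 1*29241/16 = -30458 - 29241/16 = -516569/16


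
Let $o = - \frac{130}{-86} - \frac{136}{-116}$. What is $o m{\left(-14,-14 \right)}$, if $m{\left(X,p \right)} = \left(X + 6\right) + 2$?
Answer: $- \frac{20082}{1247} \approx -16.104$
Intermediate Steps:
$o = \frac{3347}{1247}$ ($o = \left(-130\right) \left(- \frac{1}{86}\right) - - \frac{34}{29} = \frac{65}{43} + \frac{34}{29} = \frac{3347}{1247} \approx 2.684$)
$m{\left(X,p \right)} = 8 + X$ ($m{\left(X,p \right)} = \left(6 + X\right) + 2 = 8 + X$)
$o m{\left(-14,-14 \right)} = \frac{3347 \left(8 - 14\right)}{1247} = \frac{3347}{1247} \left(-6\right) = - \frac{20082}{1247}$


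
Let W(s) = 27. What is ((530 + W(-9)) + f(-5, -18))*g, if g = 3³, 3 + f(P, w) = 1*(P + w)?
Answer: 14337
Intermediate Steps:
f(P, w) = -3 + P + w (f(P, w) = -3 + 1*(P + w) = -3 + (P + w) = -3 + P + w)
g = 27
((530 + W(-9)) + f(-5, -18))*g = ((530 + 27) + (-3 - 5 - 18))*27 = (557 - 26)*27 = 531*27 = 14337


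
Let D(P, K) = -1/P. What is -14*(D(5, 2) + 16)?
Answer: -1106/5 ≈ -221.20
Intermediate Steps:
-14*(D(5, 2) + 16) = -14*(-1/5 + 16) = -14*(-1*⅕ + 16) = -14*(-⅕ + 16) = -14*79/5 = -1106/5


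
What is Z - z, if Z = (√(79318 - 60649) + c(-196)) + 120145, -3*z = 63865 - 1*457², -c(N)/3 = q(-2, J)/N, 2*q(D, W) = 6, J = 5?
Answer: 14076141/196 + 7*√381 ≈ 71954.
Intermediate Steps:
q(D, W) = 3 (q(D, W) = (½)*6 = 3)
c(N) = -9/N
z = 48328 (z = -(63865 - 1*457²)/3 = -(63865 - 1*208849)/3 = -(63865 - 208849)/3 = -⅓*(-144984) = 48328)
Z = 23548429/196 + 7*√381 (Z = (√(79318 - 60649) - 9/(-196)) + 120145 = (√18669 - 9*(-1/196)) + 120145 = (7*√381 + 9/196) + 120145 = (9/196 + 7*√381) + 120145 = 23548429/196 + 7*√381 ≈ 1.2028e+5)
Z - z = (23548429/196 + 7*√381) - 1*48328 = (23548429/196 + 7*√381) - 48328 = 14076141/196 + 7*√381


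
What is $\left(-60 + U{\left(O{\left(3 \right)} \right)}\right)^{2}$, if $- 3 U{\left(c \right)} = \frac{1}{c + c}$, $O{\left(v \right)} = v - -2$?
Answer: $\frac{3243601}{900} \approx 3604.0$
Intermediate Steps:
$O{\left(v \right)} = 2 + v$ ($O{\left(v \right)} = v + 2 = 2 + v$)
$U{\left(c \right)} = - \frac{1}{6 c}$ ($U{\left(c \right)} = - \frac{1}{3 \left(c + c\right)} = - \frac{1}{3 \cdot 2 c} = - \frac{\frac{1}{2} \frac{1}{c}}{3} = - \frac{1}{6 c}$)
$\left(-60 + U{\left(O{\left(3 \right)} \right)}\right)^{2} = \left(-60 - \frac{1}{6 \left(2 + 3\right)}\right)^{2} = \left(-60 - \frac{1}{6 \cdot 5}\right)^{2} = \left(-60 - \frac{1}{30}\right)^{2} = \left(- \frac{1801}{30}\right)^{2} = \frac{3243601}{900}$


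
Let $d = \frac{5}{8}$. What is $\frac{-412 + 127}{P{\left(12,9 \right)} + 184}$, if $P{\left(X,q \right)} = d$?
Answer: $- \frac{2280}{1477} \approx -1.5437$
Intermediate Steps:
$d = \frac{5}{8}$ ($d = 5 \cdot \frac{1}{8} = \frac{5}{8} \approx 0.625$)
$P{\left(X,q \right)} = \frac{5}{8}$
$\frac{-412 + 127}{P{\left(12,9 \right)} + 184} = \frac{-412 + 127}{\frac{5}{8} + 184} = - \frac{285}{\frac{1477}{8}} = \left(-285\right) \frac{8}{1477} = - \frac{2280}{1477}$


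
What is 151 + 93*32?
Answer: 3127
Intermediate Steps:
151 + 93*32 = 151 + 2976 = 3127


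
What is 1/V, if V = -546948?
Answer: -1/546948 ≈ -1.8283e-6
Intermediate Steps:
1/V = 1/(-546948) = -1/546948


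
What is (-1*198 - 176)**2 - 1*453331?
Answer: -313455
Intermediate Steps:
(-1*198 - 176)**2 - 1*453331 = (-198 - 176)**2 - 453331 = (-374)**2 - 453331 = 139876 - 453331 = -313455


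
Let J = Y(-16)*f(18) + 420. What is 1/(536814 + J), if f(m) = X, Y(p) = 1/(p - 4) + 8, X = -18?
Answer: 10/5370909 ≈ 1.8619e-6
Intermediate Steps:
Y(p) = 8 + 1/(-4 + p) (Y(p) = 1/(-4 + p) + 8 = 8 + 1/(-4 + p))
f(m) = -18
J = 2769/10 (J = ((-31 + 8*(-16))/(-4 - 16))*(-18) + 420 = ((-31 - 128)/(-20))*(-18) + 420 = -1/20*(-159)*(-18) + 420 = (159/20)*(-18) + 420 = -1431/10 + 420 = 2769/10 ≈ 276.90)
1/(536814 + J) = 1/(536814 + 2769/10) = 1/(5370909/10) = 10/5370909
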